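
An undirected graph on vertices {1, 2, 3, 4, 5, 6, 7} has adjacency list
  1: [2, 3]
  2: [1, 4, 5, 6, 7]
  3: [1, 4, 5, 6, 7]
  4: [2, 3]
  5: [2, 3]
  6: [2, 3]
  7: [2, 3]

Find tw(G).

A width-2 tree decomposition is:
Bags: B1 = {2, 3, 5}  B2 = {2, 3, 6}  B3 = {2, 3, 7}  B4 = {1, 2, 3}  B5 = {2, 3, 4}
Tree: B1–B2, B2–B3, B3–B4, B4–B5
Every bag has size at most 3, so the width is 3 − 1 = 2 and tw(G) ≤ 2. Since 3–5–2–6–3 is a cycle in G, G is not acyclic. Forests are exactly the graphs of treewidth ≤ 1, so tw(G) ≥ 2. Hence tw(G) = 2 exactly.

2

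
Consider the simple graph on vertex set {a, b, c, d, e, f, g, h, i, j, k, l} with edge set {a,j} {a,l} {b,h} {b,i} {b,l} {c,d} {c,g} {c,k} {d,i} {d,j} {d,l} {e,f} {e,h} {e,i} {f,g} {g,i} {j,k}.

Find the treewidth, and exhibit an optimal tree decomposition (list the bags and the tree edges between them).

Every bag has size at most 4, so the width is 4 − 1 = 3 and tw(G) ≤ 3. For the lower bound: the 4 vertex sets {a,j,k}, {c}, {d}, {b,g,i,l} are disjoint, each induces a connected subgraph, and every pair is joined by at least one edge of G. Contracting each set to a single vertex therefore yields K_{4} as a minor, and since treewidth is minor-monotone, tw(G) ≥ tw(K_{4}) = 3. Therefore the treewidth is 3.

Treewidth 3.
One such decomposition:
Bags: B1 = {a, c, j, k}  B2 = {a, c, d, j}  B3 = {a, c, d, l}  B4 = {c, d, g, l}  B5 = {d, g, i, l}  B6 = {b, g, i, l}  B7 = {b, f, g, i}  B8 = {b, e, f, i}  B9 = {b, e, f, h}
Tree: B1–B2, B2–B3, B3–B4, B4–B5, B5–B6, B6–B7, B7–B8, B8–B9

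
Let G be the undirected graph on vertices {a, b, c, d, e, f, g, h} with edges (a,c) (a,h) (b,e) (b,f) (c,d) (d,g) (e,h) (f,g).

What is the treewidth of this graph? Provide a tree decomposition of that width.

Each bag holds 3 vertices, so the decomposition has width 2, which upper-bounds the treewidth. For the lower bound, G contains the cycle b–e–h–a–c–d–g–f–b, so G is not a forest; only forests have treewidth ≤ 1, hence tw(G) ≥ 2. The upper and lower bounds meet at 2, so that is the treewidth.

Treewidth 2.
Bags: B1 = {b, e, h}  B2 = {a, b, h}  B3 = {a, b, c}  B4 = {b, c, d}  B5 = {b, d, g}  B6 = {b, f, g}
Tree: B1–B2, B2–B3, B3–B4, B4–B5, B5–B6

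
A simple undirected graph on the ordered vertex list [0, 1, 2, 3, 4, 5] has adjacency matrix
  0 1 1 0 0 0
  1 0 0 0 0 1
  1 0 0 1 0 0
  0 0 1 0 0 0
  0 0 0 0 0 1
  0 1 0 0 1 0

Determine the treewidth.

1

A width-1 tree decomposition is:
Bags: B1 = {2, 3}  B2 = {0, 2}  B3 = {0, 1}  B4 = {1, 5}  B5 = {4, 5}
Tree: B1–B2, B2–B3, B3–B4, B4–B5
Each bag holds 2 vertices, so the decomposition has width 1, which upper-bounds the treewidth. G has an edge, so its treewidth is at least 1. Therefore the treewidth is 1.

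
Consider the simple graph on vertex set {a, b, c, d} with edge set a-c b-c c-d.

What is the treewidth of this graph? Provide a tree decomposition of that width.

Treewidth 1.
One optimal decomposition is:
Bags: B1 = {c, d}  B2 = {a, c}  B3 = {b, c}
Tree: B1–B2, B1–B3

Every bag has size at most 2, so the width is 2 − 1 = 1 and tw(G) ≤ 1. G has an edge, so its treewidth is at least 1. Combining the bounds, tw(G) = 1.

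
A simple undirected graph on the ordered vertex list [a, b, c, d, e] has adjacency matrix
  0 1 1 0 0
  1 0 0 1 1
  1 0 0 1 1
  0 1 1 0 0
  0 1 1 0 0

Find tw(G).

2

A width-2 tree decomposition is:
Bags: B1 = {a, b, c}  B2 = {b, c, d}  B3 = {b, c, e}
Tree: B1–B2, B2–B3
Each bag holds 3 vertices, so the decomposition has width 2, which upper-bounds the treewidth. Since a–b–d–c–a is a cycle in G, G is not acyclic. Forests are exactly the graphs of treewidth ≤ 1, so tw(G) ≥ 2. Combining the bounds, tw(G) = 2.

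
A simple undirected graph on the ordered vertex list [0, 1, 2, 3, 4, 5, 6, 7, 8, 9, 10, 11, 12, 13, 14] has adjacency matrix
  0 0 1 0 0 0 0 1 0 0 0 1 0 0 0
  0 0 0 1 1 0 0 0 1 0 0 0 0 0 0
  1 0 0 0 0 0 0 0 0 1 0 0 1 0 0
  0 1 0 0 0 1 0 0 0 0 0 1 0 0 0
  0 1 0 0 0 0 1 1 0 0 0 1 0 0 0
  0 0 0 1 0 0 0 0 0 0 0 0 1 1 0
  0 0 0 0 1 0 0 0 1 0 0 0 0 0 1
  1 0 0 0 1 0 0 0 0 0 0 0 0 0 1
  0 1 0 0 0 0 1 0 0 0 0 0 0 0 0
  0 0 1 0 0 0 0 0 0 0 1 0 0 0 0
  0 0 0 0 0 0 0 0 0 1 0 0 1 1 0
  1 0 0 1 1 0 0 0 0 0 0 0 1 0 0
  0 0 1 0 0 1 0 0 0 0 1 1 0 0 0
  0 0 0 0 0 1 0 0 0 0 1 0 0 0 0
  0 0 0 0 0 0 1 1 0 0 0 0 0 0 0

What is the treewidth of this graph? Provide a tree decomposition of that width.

Treewidth 3.
Bags: B1 = {6, 7, 8, 14}  B2 = {4, 6, 7, 8}  B3 = {1, 4, 7, 8}  B4 = {0, 1, 4, 7}  B5 = {0, 1, 4, 11}  B6 = {0, 1, 3, 11}  B7 = {0, 2, 3, 11}  B8 = {2, 3, 11, 12}  B9 = {2, 3, 5, 12}  B10 = {2, 5, 9, 12}  B11 = {5, 9, 10, 12}  B12 = {5, 9, 10, 13}
Tree: B1–B2, B2–B3, B3–B4, B4–B5, B5–B6, B6–B7, B7–B8, B8–B9, B9–B10, B10–B11, B11–B12

The largest bag has 4 vertices, giving width 3; this decomposition certifies tw(G) ≤ 3. For the lower bound: the 4 vertex sets {6,8,14}, {7}, {4}, {0,1,3,11} are disjoint, each induces a connected subgraph, and every pair is joined by at least one edge of G. Contracting each set to a single vertex therefore yields K_{4} as a minor, and since treewidth is minor-monotone, tw(G) ≥ tw(K_{4}) = 3. Hence tw(G) = 3 exactly.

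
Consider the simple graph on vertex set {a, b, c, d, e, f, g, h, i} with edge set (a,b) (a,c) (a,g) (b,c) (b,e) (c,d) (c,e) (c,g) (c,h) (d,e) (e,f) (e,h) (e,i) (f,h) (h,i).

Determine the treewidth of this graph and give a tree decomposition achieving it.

Treewidth 2.
Bags: B1 = {b, c, e}  B2 = {a, b, c}  B3 = {c, e, h}  B4 = {c, d, e}  B5 = {a, c, g}  B6 = {e, h, i}  B7 = {e, f, h}
Tree: B1–B2, B1–B3, B1–B4, B2–B5, B3–B6, B6–B7

Every bag has size at most 3, so the width is 3 − 1 = 2 and tw(G) ≤ 2. On the other hand G contains the 3-clique {a, c, g}. A clique must lie in a single bag of any decomposition, so no decomposition can have width below 2. Hence tw(G) = 2 exactly.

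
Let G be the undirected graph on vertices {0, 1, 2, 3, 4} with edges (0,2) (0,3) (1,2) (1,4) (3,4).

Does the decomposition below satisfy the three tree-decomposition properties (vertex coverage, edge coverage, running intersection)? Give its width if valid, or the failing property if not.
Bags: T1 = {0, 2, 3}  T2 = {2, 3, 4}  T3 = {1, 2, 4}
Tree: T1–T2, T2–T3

Yes; width 2.

Every vertex of G appears in some bag (union = {0, 1, 2, 3, 4}); every edge is covered by a bag; and for each vertex v the set of bags containing v is connected in the bag tree. The decomposition is therefore valid. The largest bag has 3 vertices, so the width is 2.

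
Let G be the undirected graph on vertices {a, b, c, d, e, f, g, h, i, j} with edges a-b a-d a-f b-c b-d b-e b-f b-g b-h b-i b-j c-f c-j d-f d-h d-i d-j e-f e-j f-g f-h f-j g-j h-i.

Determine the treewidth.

3

A width-3 tree decomposition is:
Bags: B1 = {b, e, f, j}  B2 = {b, d, f, j}  B3 = {b, d, f, h}  B4 = {b, d, h, i}  B5 = {a, b, d, f}  B6 = {b, c, f, j}  B7 = {b, f, g, j}
Tree: B1–B2, B2–B3, B3–B4, B3–B5, B1–B6, B6–B7
The largest bag has 4 vertices, giving width 3; this decomposition certifies tw(G) ≤ 3. On the other hand G contains the 4-clique {b, d, f, j}. A clique must lie in a single bag of any decomposition, so no decomposition can have width below 3. Combining the bounds, tw(G) = 3.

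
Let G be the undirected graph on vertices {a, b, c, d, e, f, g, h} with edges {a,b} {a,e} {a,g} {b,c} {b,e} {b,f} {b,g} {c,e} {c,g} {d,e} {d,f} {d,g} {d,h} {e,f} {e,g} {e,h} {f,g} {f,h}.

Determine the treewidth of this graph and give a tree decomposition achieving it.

Treewidth 3.
One such decomposition:
Bags: B1 = {b, e, f, g}  B2 = {b, c, e, g}  B3 = {a, b, e, g}  B4 = {d, e, f, g}  B5 = {d, e, f, h}
Tree: B1–B2, B1–B3, B1–B4, B4–B5

Each bag holds 4 vertices, so the decomposition has width 3, which upper-bounds the treewidth. Conversely, {d, e, f, g} is a clique of size 4, and the vertices of any clique must share a bag in every tree decomposition; so some bag has ≥ 4 vertices and tw(G) ≥ 3. Therefore the treewidth is 3.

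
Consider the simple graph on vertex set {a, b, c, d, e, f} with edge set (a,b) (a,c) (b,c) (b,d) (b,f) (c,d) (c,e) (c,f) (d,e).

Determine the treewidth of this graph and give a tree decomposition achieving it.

Every bag has size at most 3, so the width is 3 − 1 = 2 and tw(G) ≤ 2. On the other hand G contains the 3-clique {c, d, e}. A clique must lie in a single bag of any decomposition, so no decomposition can have width below 2. The upper and lower bounds meet at 2, so that is the treewidth.

Treewidth 2.
One such decomposition:
Bags: B1 = {b, c, f}  B2 = {a, b, c}  B3 = {b, c, d}  B4 = {c, d, e}
Tree: B1–B2, B1–B3, B3–B4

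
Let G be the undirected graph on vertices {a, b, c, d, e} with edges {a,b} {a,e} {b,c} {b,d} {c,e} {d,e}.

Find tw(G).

2

A width-2 tree decomposition is:
Bags: B1 = {b, d, e}  B2 = {a, b, e}  B3 = {b, c, e}
Tree: B1–B2, B2–B3
Every bag has size at most 3, so the width is 3 − 1 = 2 and tw(G) ≤ 2. Since b–d–e–a–b is a cycle in G, G is not acyclic. Forests are exactly the graphs of treewidth ≤ 1, so tw(G) ≥ 2. The upper and lower bounds meet at 2, so that is the treewidth.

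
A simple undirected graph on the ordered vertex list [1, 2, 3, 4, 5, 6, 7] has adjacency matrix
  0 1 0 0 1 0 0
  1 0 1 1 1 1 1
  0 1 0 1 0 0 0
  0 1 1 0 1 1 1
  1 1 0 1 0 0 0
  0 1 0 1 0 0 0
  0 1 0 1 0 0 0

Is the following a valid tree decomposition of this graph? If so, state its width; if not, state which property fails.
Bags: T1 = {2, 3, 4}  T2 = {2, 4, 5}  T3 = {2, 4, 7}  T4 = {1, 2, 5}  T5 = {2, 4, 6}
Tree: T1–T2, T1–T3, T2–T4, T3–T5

Yes; width 2.

Every vertex of G appears in some bag (union = {1, 2, 3, 4, 5, 6, 7}); every edge is covered by a bag; and for each vertex v the set of bags containing v is connected in the bag tree. The decomposition is therefore valid. The largest bag has 3 vertices, so the width is 2.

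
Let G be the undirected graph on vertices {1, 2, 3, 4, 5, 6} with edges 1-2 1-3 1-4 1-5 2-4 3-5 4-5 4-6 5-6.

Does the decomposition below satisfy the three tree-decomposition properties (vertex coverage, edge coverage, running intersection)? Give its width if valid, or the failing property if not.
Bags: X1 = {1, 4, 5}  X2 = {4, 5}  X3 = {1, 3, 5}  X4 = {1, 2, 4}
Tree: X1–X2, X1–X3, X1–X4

No — vertex 6 appears in no bag.

A tree decomposition must satisfy three properties: every vertex lies in some bag; for every edge, both endpoints lie together in some bag; and for every vertex, the bags containing it form a connected subtree. Here vertex 6 appears in no bag, so the decomposition is invalid.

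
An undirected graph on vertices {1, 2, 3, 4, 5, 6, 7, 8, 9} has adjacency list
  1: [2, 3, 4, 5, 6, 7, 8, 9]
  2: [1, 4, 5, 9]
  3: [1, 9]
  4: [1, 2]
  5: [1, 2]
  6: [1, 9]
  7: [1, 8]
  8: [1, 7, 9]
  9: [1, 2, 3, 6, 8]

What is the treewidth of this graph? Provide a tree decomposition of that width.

Each bag holds 3 vertices, so the decomposition has width 2, which upper-bounds the treewidth. On the other hand G contains the 3-clique {1, 8, 9}. A clique must lie in a single bag of any decomposition, so no decomposition can have width below 2. Hence tw(G) = 2 exactly.

Treewidth 2.
One such decomposition:
Bags: B1 = {1, 8, 9}  B2 = {1, 2, 9}  B3 = {1, 7, 8}  B4 = {1, 6, 9}  B5 = {1, 2, 4}  B6 = {1, 3, 9}  B7 = {1, 2, 5}
Tree: B1–B2, B1–B3, B1–B4, B2–B5, B4–B6, B2–B7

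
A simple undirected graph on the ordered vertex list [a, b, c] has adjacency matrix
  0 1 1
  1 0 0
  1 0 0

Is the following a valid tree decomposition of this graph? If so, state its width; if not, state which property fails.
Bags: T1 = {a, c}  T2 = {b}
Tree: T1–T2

No — edge (a,b) lies in no bag.

A tree decomposition must satisfy three properties: every vertex lies in some bag; for every edge, both endpoints lie together in some bag; and for every vertex, the bags containing it form a connected subtree. Here edge (a,b) lies in no bag, so the decomposition is invalid.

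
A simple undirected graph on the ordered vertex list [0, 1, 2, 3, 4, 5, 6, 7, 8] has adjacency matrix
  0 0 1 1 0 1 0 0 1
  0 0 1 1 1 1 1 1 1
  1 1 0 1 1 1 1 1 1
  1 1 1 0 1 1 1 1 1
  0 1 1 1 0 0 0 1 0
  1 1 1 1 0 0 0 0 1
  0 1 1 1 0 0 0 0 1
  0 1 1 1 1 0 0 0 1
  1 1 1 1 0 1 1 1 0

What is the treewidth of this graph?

4

A width-4 tree decomposition is:
Bags: B1 = {1, 2, 3, 5, 8}  B2 = {0, 2, 3, 5, 8}  B3 = {1, 2, 3, 7, 8}  B4 = {1, 2, 3, 6, 8}  B5 = {1, 2, 3, 4, 7}
Tree: B1–B2, B1–B3, B3–B4, B3–B5
Every bag has size at most 5, so the width is 5 − 1 = 4 and tw(G) ≤ 4. For the lower bound, the 5 vertices {0, 2, 3, 5, 8} are pairwise adjacent, and any tree decomposition puts a clique entirely inside one bag — forcing width ≥ 4. Combining the bounds, tw(G) = 4.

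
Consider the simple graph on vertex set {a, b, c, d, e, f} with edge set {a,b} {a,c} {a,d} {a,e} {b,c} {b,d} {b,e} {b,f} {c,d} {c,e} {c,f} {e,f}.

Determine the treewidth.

3

A width-3 tree decomposition is:
Bags: B1 = {b, c, e, f}  B2 = {a, b, c, e}  B3 = {a, b, c, d}
Tree: B1–B2, B2–B3
The largest bag has 4 vertices, giving width 3; this decomposition certifies tw(G) ≤ 3. For the lower bound, the 4 vertices {a, b, c, d} are pairwise adjacent, and any tree decomposition puts a clique entirely inside one bag — forcing width ≥ 3. Hence tw(G) = 3 exactly.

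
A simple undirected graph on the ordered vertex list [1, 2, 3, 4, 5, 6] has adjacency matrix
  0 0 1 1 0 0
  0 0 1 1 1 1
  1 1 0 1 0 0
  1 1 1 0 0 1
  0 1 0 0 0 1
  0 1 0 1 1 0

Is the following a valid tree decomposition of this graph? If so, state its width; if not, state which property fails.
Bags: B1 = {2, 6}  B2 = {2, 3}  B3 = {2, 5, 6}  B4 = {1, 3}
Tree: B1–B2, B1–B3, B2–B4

No — vertex 4 appears in no bag.

A tree decomposition must satisfy three properties: every vertex lies in some bag; for every edge, both endpoints lie together in some bag; and for every vertex, the bags containing it form a connected subtree. Here vertex 4 appears in no bag, so the decomposition is invalid.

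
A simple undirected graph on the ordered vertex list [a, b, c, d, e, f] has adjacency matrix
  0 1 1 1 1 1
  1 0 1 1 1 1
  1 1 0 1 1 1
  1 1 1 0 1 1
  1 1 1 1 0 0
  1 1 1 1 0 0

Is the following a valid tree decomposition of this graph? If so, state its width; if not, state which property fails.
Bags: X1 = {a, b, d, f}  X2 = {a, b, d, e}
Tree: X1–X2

A tree decomposition must satisfy three properties: every vertex lies in some bag; for every edge, both endpoints lie together in some bag; and for every vertex, the bags containing it form a connected subtree. Here vertex c appears in no bag, so the decomposition is invalid.

No — vertex c appears in no bag.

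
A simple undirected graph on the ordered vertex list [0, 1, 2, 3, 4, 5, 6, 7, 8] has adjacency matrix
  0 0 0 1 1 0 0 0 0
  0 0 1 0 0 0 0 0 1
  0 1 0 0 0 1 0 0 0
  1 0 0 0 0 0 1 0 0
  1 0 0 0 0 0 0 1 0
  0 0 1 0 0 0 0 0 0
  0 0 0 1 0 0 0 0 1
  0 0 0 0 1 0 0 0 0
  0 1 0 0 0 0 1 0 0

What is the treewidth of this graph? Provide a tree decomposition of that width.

Treewidth 1.
One optimal decomposition is:
Bags: B1 = {4, 7}  B2 = {0, 4}  B3 = {0, 3}  B4 = {3, 6}  B5 = {6, 8}  B6 = {1, 8}  B7 = {1, 2}  B8 = {2, 5}
Tree: B1–B2, B2–B3, B3–B4, B4–B5, B5–B6, B6–B7, B7–B8

Every bag has size at most 2, so the width is 2 − 1 = 1 and tw(G) ≤ 1. G has an edge, so its treewidth is at least 1. The upper and lower bounds meet at 1, so that is the treewidth.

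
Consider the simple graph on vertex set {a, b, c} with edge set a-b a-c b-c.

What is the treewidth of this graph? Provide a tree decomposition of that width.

Treewidth 2.
Bags: B1 = {a, b, c}
Tree: (single bag)

A single bag containing all 3 vertices is trivially a valid decomposition of width 2. Conversely, {a, b, c} is a clique of size 3, and the vertices of any clique must share a bag in every tree decomposition; so some bag has ≥ 3 vertices and tw(G) ≥ 2. Hence tw(G) = 2 exactly.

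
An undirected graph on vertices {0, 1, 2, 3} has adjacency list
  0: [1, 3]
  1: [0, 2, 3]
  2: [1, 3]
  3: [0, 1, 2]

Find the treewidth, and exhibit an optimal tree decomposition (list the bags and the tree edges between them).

Treewidth 2.
Bags: B1 = {1, 2, 3}  B2 = {0, 1, 3}
Tree: B1–B2

The largest bag has 3 vertices, giving width 2; this decomposition certifies tw(G) ≤ 2. Conversely, {0, 1, 3} is a clique of size 3, and the vertices of any clique must share a bag in every tree decomposition; so some bag has ≥ 3 vertices and tw(G) ≥ 2. Therefore the treewidth is 2.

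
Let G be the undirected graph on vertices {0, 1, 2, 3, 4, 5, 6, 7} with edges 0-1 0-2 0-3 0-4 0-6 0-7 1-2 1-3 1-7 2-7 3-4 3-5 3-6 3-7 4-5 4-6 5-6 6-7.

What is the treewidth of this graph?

3

A width-3 tree decomposition is:
Bags: B1 = {0, 3, 6, 7}  B2 = {0, 3, 4, 6}  B3 = {3, 4, 5, 6}  B4 = {0, 1, 3, 7}  B5 = {0, 1, 2, 7}
Tree: B1–B2, B2–B3, B1–B4, B4–B5
The largest bag has 4 vertices, giving width 3; this decomposition certifies tw(G) ≤ 3. For the lower bound, the 4 vertices {0, 1, 2, 7} are pairwise adjacent, and any tree decomposition puts a clique entirely inside one bag — forcing width ≥ 3. Therefore the treewidth is 3.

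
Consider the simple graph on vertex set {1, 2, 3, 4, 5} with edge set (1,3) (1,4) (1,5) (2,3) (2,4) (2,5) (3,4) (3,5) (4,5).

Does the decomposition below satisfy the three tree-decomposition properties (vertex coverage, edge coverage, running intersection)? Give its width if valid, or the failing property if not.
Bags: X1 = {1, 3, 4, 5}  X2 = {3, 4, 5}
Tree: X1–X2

A tree decomposition must satisfy three properties: every vertex lies in some bag; for every edge, both endpoints lie together in some bag; and for every vertex, the bags containing it form a connected subtree. Here vertex 2 appears in no bag, so the decomposition is invalid.

No — vertex 2 appears in no bag.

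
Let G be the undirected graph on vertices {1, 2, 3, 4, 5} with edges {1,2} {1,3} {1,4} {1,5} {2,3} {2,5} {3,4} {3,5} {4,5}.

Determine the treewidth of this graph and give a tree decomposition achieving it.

The largest bag has 4 vertices, giving width 3; this decomposition certifies tw(G) ≤ 3. Conversely, {1, 2, 3, 5} is a clique of size 4, and the vertices of any clique must share a bag in every tree decomposition; so some bag has ≥ 4 vertices and tw(G) ≥ 3. Hence tw(G) = 3 exactly.

Treewidth 3.
One such decomposition:
Bags: B1 = {1, 2, 3, 5}  B2 = {1, 3, 4, 5}
Tree: B1–B2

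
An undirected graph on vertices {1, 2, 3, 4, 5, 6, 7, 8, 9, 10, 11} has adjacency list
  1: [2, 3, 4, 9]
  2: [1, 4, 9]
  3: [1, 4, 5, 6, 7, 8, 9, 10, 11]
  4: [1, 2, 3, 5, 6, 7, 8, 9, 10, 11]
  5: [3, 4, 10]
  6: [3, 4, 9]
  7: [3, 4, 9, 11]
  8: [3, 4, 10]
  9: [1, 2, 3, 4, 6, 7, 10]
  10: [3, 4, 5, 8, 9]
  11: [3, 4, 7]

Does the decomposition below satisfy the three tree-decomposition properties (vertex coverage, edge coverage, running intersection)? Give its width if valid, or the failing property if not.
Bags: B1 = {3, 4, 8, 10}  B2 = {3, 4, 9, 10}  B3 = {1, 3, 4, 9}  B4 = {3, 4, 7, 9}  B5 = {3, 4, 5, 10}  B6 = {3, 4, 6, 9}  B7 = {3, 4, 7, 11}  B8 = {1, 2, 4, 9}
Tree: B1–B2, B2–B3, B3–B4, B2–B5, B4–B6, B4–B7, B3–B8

Every vertex of G appears in some bag (union = {1, 2, 3, 4, 5, 6, 7, 8, 9, 10, 11}); every edge is covered by a bag; and for each vertex v the set of bags containing v is connected in the bag tree. The decomposition is therefore valid. The largest bag has 4 vertices, so the width is 3.

Yes; width 3.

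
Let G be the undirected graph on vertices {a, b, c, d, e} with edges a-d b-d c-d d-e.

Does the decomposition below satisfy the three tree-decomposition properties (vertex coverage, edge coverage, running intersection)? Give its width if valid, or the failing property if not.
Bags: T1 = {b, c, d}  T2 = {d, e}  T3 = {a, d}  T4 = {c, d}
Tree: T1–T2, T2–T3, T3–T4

No — bags containing vertex c are not connected in the tree.

A tree decomposition must satisfy three properties: every vertex lies in some bag; for every edge, both endpoints lie together in some bag; and for every vertex, the bags containing it form a connected subtree. Here bags containing vertex c are not connected in the tree, so the decomposition is invalid.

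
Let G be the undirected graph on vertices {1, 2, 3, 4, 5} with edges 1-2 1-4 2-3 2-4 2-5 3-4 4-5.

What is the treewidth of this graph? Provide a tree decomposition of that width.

Treewidth 2.
One such decomposition:
Bags: B1 = {2, 4, 5}  B2 = {2, 3, 4}  B3 = {1, 2, 4}
Tree: B1–B2, B2–B3

Every bag has size at most 3, so the width is 3 − 1 = 2 and tw(G) ≤ 2. Conversely, {1, 2, 4} is a clique of size 3, and the vertices of any clique must share a bag in every tree decomposition; so some bag has ≥ 3 vertices and tw(G) ≥ 2. Combining the bounds, tw(G) = 2.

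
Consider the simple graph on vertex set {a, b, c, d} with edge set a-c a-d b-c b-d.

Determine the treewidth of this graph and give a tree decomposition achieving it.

Each bag holds 3 vertices, so the decomposition has width 2, which upper-bounds the treewidth. Since d–b–c–a–d is a cycle in G, G is not acyclic. Forests are exactly the graphs of treewidth ≤ 1, so tw(G) ≥ 2. Hence tw(G) = 2 exactly.

Treewidth 2.
Bags: B1 = {b, c, d}  B2 = {a, c, d}
Tree: B1–B2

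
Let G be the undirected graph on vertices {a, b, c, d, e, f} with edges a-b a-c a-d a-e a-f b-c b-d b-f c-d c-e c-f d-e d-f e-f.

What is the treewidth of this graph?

4

A width-4 tree decomposition is:
Bags: B1 = {a, c, d, e, f}  B2 = {a, b, c, d, f}
Tree: B1–B2
Each bag holds 5 vertices, so the decomposition has width 4, which upper-bounds the treewidth. For the lower bound, the 5 vertices {a, c, d, e, f} are pairwise adjacent, and any tree decomposition puts a clique entirely inside one bag — forcing width ≥ 4. Combining the bounds, tw(G) = 4.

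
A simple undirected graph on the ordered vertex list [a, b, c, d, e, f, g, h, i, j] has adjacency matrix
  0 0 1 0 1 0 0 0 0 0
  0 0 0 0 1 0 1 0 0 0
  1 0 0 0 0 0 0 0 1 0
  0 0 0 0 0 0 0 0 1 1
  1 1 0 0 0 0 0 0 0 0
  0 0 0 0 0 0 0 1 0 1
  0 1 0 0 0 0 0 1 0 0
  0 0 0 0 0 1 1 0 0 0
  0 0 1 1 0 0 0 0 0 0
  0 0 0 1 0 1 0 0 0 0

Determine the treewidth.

A width-2 tree decomposition is:
Bags: B1 = {a, c, e}  B2 = {c, e, i}  B3 = {d, e, i}  B4 = {d, e, j}  B5 = {e, f, j}  B6 = {e, f, h}  B7 = {e, g, h}  B8 = {b, e, g}
Tree: B1–B2, B2–B3, B3–B4, B4–B5, B5–B6, B6–B7, B7–B8
Every bag has size at most 3, so the width is 3 − 1 = 2 and tw(G) ≤ 2. Since e–a–c–i–d–j–f–h–g–b–e is a cycle in G, G is not acyclic. Forests are exactly the graphs of treewidth ≤ 1, so tw(G) ≥ 2. Combining the bounds, tw(G) = 2.

2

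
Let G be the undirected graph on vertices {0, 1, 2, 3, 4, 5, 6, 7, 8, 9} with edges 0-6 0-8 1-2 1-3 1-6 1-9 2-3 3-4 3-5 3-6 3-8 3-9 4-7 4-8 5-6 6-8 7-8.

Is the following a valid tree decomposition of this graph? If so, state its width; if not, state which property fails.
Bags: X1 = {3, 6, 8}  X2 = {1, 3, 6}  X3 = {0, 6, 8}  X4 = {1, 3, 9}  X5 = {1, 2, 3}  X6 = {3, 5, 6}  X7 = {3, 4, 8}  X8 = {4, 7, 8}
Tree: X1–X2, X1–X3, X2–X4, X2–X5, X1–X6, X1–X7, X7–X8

Yes; width 2.

Every vertex of G appears in some bag (union = {0, 1, 2, 3, 4, 5, 6, 7, 8, 9}); every edge is covered by a bag; and for each vertex v the set of bags containing v is connected in the bag tree. The decomposition is therefore valid. The largest bag has 3 vertices, so the width is 2.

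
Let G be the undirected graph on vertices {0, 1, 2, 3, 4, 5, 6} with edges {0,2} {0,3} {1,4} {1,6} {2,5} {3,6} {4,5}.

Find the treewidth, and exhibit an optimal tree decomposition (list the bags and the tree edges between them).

Treewidth 2.
One optimal decomposition is:
Bags: B1 = {0, 2, 5}  B2 = {0, 4, 5}  B3 = {0, 1, 4}  B4 = {0, 1, 6}  B5 = {0, 3, 6}
Tree: B1–B2, B2–B3, B3–B4, B4–B5

Each bag holds 3 vertices, so the decomposition has width 2, which upper-bounds the treewidth. For the lower bound, G contains the cycle 0–2–5–4–1–6–3–0, so G is not a forest; only forests have treewidth ≤ 1, hence tw(G) ≥ 2. Therefore the treewidth is 2.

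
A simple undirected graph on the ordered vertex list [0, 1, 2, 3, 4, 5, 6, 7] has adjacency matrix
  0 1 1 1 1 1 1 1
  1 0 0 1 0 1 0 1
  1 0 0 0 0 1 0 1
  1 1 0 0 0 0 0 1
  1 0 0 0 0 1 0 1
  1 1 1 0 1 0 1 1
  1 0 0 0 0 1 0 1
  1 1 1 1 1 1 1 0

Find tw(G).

3

A width-3 tree decomposition is:
Bags: B1 = {0, 4, 5, 7}  B2 = {0, 2, 5, 7}  B3 = {0, 1, 5, 7}  B4 = {0, 1, 3, 7}  B5 = {0, 5, 6, 7}
Tree: B1–B2, B1–B3, B3–B4, B3–B5
Each bag holds 4 vertices, so the decomposition has width 3, which upper-bounds the treewidth. For the lower bound, the 4 vertices {0, 1, 3, 7} are pairwise adjacent, and any tree decomposition puts a clique entirely inside one bag — forcing width ≥ 3. Hence tw(G) = 3 exactly.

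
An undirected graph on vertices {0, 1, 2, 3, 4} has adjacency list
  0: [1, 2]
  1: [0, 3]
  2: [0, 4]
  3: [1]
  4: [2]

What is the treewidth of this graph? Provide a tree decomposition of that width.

Each bag holds 2 vertices, so the decomposition has width 1, which upper-bounds the treewidth. Since G has at least one edge (e.g. 4–2), it is not an edgeless graph, so tw(G) ≥ 1. Therefore the treewidth is 1.

Treewidth 1.
One optimal decomposition is:
Bags: B1 = {2, 4}  B2 = {0, 2}  B3 = {0, 1}  B4 = {1, 3}
Tree: B1–B2, B2–B3, B3–B4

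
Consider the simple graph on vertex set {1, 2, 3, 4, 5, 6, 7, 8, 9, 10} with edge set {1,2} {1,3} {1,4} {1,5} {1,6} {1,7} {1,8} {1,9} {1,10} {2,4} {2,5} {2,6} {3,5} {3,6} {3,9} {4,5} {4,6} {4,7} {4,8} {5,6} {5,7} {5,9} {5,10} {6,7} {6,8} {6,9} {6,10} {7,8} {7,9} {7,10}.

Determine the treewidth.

4

A width-4 tree decomposition is:
Bags: B1 = {1, 4, 6, 7, 8}  B2 = {1, 4, 5, 6, 7}  B3 = {1, 2, 4, 5, 6}  B4 = {1, 5, 6, 7, 9}  B5 = {1, 3, 5, 6, 9}  B6 = {1, 5, 6, 7, 10}
Tree: B1–B2, B2–B3, B2–B4, B4–B5, B2–B6
Every bag has size at most 5, so the width is 5 − 1 = 4 and tw(G) ≤ 4. For the lower bound, the 5 vertices {1, 4, 6, 7, 8} are pairwise adjacent, and any tree decomposition puts a clique entirely inside one bag — forcing width ≥ 4. The upper and lower bounds meet at 4, so that is the treewidth.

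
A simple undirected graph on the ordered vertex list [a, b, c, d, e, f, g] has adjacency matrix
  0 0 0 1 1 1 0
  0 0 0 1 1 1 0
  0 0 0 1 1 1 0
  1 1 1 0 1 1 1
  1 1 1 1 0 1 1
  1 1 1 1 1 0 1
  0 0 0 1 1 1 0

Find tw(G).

3

A width-3 tree decomposition is:
Bags: B1 = {c, d, e, f}  B2 = {a, d, e, f}  B3 = {d, e, f, g}  B4 = {b, d, e, f}
Tree: B1–B2, B2–B3, B1–B4
The largest bag has 4 vertices, giving width 3; this decomposition certifies tw(G) ≤ 3. On the other hand G contains the 4-clique {d, e, f, g}. A clique must lie in a single bag of any decomposition, so no decomposition can have width below 3. Therefore the treewidth is 3.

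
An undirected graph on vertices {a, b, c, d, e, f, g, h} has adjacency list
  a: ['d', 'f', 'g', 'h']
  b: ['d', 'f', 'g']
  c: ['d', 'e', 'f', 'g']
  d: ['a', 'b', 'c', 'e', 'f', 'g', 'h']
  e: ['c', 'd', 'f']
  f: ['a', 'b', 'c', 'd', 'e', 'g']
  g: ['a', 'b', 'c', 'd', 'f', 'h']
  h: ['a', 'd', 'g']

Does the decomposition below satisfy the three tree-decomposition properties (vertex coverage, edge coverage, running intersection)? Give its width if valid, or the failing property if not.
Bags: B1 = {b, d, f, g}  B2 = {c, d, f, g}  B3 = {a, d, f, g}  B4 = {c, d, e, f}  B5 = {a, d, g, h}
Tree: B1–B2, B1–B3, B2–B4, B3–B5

Yes; width 3.

Every vertex of G appears in some bag (union = {a, b, c, d, e, f, g, h}); every edge is covered by a bag; and for each vertex v the set of bags containing v is connected in the bag tree. The decomposition is therefore valid. The largest bag has 4 vertices, so the width is 3.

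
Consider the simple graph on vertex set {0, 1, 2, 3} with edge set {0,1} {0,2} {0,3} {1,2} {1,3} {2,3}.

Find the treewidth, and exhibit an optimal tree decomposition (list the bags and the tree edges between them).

Treewidth 3.
One such decomposition:
Bags: B1 = {0, 1, 2, 3}
Tree: (single bag)

A single bag containing all 4 vertices is trivially a valid decomposition of width 3. On the other hand G contains the 4-clique {0, 1, 2, 3}. A clique must lie in a single bag of any decomposition, so no decomposition can have width below 3. Hence tw(G) = 3 exactly.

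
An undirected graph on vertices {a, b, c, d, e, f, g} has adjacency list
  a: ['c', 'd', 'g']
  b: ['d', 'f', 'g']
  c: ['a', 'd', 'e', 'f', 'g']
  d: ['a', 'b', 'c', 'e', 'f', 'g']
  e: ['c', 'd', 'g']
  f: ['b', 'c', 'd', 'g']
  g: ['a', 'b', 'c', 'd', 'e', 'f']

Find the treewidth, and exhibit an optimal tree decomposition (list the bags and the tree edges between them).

Each bag holds 4 vertices, so the decomposition has width 3, which upper-bounds the treewidth. Conversely, {c, d, e, g} is a clique of size 4, and the vertices of any clique must share a bag in every tree decomposition; so some bag has ≥ 4 vertices and tw(G) ≥ 3. Combining the bounds, tw(G) = 3.

Treewidth 3.
One optimal decomposition is:
Bags: B1 = {b, d, f, g}  B2 = {c, d, f, g}  B3 = {a, c, d, g}  B4 = {c, d, e, g}
Tree: B1–B2, B2–B3, B3–B4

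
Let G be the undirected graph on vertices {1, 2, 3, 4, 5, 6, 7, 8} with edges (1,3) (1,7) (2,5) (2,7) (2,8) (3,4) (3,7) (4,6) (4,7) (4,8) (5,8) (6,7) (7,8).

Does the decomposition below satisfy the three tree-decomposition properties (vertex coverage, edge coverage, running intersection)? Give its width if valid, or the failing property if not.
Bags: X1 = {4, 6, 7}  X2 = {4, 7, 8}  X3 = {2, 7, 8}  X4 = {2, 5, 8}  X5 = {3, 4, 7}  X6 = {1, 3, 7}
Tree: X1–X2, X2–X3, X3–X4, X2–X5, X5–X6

Yes; width 2.

Every vertex of G appears in some bag (union = {1, 2, 3, 4, 5, 6, 7, 8}); every edge is covered by a bag; and for each vertex v the set of bags containing v is connected in the bag tree. The decomposition is therefore valid. The largest bag has 3 vertices, so the width is 2.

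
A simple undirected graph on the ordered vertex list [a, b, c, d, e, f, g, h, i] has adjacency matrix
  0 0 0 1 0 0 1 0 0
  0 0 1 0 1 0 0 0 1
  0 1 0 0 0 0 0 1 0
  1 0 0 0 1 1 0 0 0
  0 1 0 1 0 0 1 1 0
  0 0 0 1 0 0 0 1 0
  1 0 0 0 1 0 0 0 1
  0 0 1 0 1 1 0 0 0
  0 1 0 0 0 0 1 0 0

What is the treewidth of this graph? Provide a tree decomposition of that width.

Every bag has size at most 4, so the width is 4 − 1 = 3 and tw(G) ≤ 3. For the lower bound: the 4 vertex sets {b,c,i}, {h}, {e}, {a,d,f,g} are disjoint, each induces a connected subgraph, and every pair is joined by at least one edge of G. Contracting each set to a single vertex therefore yields K_{4} as a minor, and since treewidth is minor-monotone, tw(G) ≥ tw(K_{4}) = 3. The upper and lower bounds meet at 3, so that is the treewidth.

Treewidth 3.
One such decomposition:
Bags: B1 = {b, c, h, i}  B2 = {b, e, h, i}  B3 = {e, g, h, i}  B4 = {e, f, g, h}  B5 = {d, e, f, g}  B6 = {a, d, f, g}
Tree: B1–B2, B2–B3, B3–B4, B4–B5, B5–B6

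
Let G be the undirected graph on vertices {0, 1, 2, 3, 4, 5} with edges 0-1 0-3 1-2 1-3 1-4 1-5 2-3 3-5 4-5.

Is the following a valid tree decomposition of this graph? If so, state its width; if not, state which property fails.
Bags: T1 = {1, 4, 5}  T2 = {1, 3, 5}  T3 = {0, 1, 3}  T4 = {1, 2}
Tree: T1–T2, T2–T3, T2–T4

A tree decomposition must satisfy three properties: every vertex lies in some bag; for every edge, both endpoints lie together in some bag; and for every vertex, the bags containing it form a connected subtree. Here edge (3,2) lies in no bag, so the decomposition is invalid.

No — edge (3,2) lies in no bag.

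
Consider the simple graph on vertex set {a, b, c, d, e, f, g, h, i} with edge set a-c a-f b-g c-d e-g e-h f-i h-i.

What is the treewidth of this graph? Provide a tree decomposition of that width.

Treewidth 1.
One such decomposition:
Bags: B1 = {c, d}  B2 = {a, c}  B3 = {a, f}  B4 = {f, i}  B5 = {h, i}  B6 = {e, h}  B7 = {e, g}  B8 = {b, g}
Tree: B1–B2, B2–B3, B3–B4, B4–B5, B5–B6, B6–B7, B7–B8

The largest bag has 2 vertices, giving width 1; this decomposition certifies tw(G) ≤ 1. G has an edge, so its treewidth is at least 1. Hence tw(G) = 1 exactly.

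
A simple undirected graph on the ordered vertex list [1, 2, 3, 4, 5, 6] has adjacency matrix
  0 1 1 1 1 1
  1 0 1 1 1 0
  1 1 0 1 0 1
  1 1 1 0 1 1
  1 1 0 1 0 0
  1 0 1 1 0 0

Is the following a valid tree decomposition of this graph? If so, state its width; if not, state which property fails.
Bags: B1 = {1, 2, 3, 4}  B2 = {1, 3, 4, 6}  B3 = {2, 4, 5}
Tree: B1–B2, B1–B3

No — edge (1,5) lies in no bag.

A tree decomposition must satisfy three properties: every vertex lies in some bag; for every edge, both endpoints lie together in some bag; and for every vertex, the bags containing it form a connected subtree. Here edge (1,5) lies in no bag, so the decomposition is invalid.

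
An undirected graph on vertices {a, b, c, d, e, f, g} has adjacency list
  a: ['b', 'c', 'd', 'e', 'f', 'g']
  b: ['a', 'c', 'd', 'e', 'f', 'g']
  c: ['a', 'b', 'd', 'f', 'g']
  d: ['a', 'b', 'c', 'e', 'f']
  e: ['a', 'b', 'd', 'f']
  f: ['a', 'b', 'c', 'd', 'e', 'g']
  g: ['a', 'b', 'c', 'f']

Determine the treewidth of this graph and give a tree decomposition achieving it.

Treewidth 4.
One such decomposition:
Bags: B1 = {a, b, c, d, f}  B2 = {a, b, d, e, f}  B3 = {a, b, c, f, g}
Tree: B1–B2, B1–B3

Every bag has size at most 5, so the width is 5 − 1 = 4 and tw(G) ≤ 4. On the other hand G contains the 5-clique {a, b, d, e, f}. A clique must lie in a single bag of any decomposition, so no decomposition can have width below 4. Combining the bounds, tw(G) = 4.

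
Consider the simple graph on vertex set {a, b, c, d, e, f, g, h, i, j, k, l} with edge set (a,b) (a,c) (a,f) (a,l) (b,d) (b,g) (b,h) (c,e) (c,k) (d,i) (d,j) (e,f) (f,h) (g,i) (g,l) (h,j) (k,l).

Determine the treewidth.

3

A width-3 tree decomposition is:
Bags: B1 = {c, e, f, k}  B2 = {a, c, f, k}  B3 = {a, f, k, l}  B4 = {a, f, h, l}  B5 = {a, b, h, l}  B6 = {b, g, h, l}  B7 = {b, g, h, j}  B8 = {b, d, g, j}  B9 = {d, g, i, j}
Tree: B1–B2, B2–B3, B3–B4, B4–B5, B5–B6, B6–B7, B7–B8, B8–B9
Every bag has size at most 4, so the width is 4 − 1 = 3 and tw(G) ≤ 3. For the lower bound: the 4 vertex sets {c,e,k}, {f}, {a}, {b,g,h,l} are disjoint, each induces a connected subgraph, and every pair is joined by at least one edge of G. Contracting each set to a single vertex therefore yields K_{4} as a minor, and since treewidth is minor-monotone, tw(G) ≥ tw(K_{4}) = 3. Therefore the treewidth is 3.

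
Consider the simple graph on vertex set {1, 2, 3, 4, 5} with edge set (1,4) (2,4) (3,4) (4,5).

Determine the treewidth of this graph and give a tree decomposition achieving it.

Treewidth 1.
Bags: B1 = {3, 4}  B2 = {4, 5}  B3 = {2, 4}  B4 = {1, 4}
Tree: B1–B2, B2–B3, B3–B4

The largest bag has 2 vertices, giving width 1; this decomposition certifies tw(G) ≤ 1. G has an edge, so its treewidth is at least 1. Therefore the treewidth is 1.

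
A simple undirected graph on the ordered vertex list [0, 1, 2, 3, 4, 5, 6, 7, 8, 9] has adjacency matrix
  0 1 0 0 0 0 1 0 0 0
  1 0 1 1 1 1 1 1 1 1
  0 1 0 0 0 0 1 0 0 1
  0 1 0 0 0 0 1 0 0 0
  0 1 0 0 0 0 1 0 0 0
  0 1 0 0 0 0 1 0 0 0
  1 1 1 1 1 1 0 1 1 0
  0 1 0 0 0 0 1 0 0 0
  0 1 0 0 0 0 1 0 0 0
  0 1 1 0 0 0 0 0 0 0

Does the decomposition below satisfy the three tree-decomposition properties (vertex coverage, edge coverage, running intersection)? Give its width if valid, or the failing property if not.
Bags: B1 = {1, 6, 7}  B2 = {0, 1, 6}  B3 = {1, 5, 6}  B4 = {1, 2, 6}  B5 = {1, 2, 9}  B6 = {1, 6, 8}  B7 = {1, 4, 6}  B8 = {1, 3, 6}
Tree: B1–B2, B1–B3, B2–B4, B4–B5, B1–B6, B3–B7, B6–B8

Every vertex of G appears in some bag (union = {0, 1, 2, 3, 4, 5, 6, 7, 8, 9}); every edge is covered by a bag; and for each vertex v the set of bags containing v is connected in the bag tree. The decomposition is therefore valid. The largest bag has 3 vertices, so the width is 2.

Yes; width 2.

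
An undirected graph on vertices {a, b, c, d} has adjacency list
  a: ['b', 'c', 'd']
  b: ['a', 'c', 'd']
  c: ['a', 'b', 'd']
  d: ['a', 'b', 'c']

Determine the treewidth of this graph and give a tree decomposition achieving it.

A single bag containing all 4 vertices is trivially a valid decomposition of width 3. Conversely, {a, b, c, d} is a clique of size 4, and the vertices of any clique must share a bag in every tree decomposition; so some bag has ≥ 4 vertices and tw(G) ≥ 3. Combining the bounds, tw(G) = 3.

Treewidth 3.
One optimal decomposition is:
Bags: B1 = {a, b, c, d}
Tree: (single bag)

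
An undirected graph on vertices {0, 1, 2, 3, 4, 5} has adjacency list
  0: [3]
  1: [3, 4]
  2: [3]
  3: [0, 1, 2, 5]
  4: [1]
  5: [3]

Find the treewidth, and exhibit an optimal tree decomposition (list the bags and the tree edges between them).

Each bag holds 2 vertices, so the decomposition has width 1, which upper-bounds the treewidth. Any graph with an edge has treewidth ≥ 1, and G has the edge 5–3. The upper and lower bounds meet at 1, so that is the treewidth.

Treewidth 1.
One such decomposition:
Bags: B1 = {3, 5}  B2 = {1, 3}  B3 = {1, 4}  B4 = {2, 3}  B5 = {0, 3}
Tree: B1–B2, B2–B3, B2–B4, B1–B5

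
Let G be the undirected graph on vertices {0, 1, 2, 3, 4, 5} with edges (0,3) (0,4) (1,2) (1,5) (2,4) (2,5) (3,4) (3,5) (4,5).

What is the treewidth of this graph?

A width-2 tree decomposition is:
Bags: B1 = {2, 4, 5}  B2 = {3, 4, 5}  B3 = {0, 3, 4}  B4 = {1, 2, 5}
Tree: B1–B2, B2–B3, B1–B4
The largest bag has 3 vertices, giving width 2; this decomposition certifies tw(G) ≤ 2. Conversely, {1, 2, 5} is a clique of size 3, and the vertices of any clique must share a bag in every tree decomposition; so some bag has ≥ 3 vertices and tw(G) ≥ 2. The upper and lower bounds meet at 2, so that is the treewidth.

2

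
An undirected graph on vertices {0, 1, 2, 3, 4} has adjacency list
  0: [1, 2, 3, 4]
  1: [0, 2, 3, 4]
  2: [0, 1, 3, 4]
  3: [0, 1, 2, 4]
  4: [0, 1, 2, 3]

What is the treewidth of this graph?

4

A width-4 tree decomposition is:
Bags: B1 = {0, 1, 2, 3, 4}
Tree: (single bag)
With just one bag of size 5, the width is 5 − 1 = 4, so tw(G) ≤ 4. On the other hand G contains the 5-clique {0, 1, 2, 3, 4}. A clique must lie in a single bag of any decomposition, so no decomposition can have width below 4. Hence tw(G) = 4 exactly.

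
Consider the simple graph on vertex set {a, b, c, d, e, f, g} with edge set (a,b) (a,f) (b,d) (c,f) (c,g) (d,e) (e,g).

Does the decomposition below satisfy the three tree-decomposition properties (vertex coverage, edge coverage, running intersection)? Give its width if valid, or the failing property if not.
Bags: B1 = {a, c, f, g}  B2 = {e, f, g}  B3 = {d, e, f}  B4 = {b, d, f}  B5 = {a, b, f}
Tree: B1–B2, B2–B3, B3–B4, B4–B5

A tree decomposition must satisfy three properties: every vertex lies in some bag; for every edge, both endpoints lie together in some bag; and for every vertex, the bags containing it form a connected subtree. Here bags containing vertex a are not connected in the tree, so the decomposition is invalid.

No — bags containing vertex a are not connected in the tree.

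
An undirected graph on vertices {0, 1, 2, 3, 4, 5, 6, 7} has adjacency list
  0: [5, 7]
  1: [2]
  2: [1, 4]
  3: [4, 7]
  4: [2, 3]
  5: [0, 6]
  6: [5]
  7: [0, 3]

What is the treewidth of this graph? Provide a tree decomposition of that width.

Every bag has size at most 2, so the width is 2 − 1 = 1 and tw(G) ≤ 1. Any graph with an edge has treewidth ≥ 1, and G has the edge 1–2. Therefore the treewidth is 1.

Treewidth 1.
Bags: B1 = {1, 2}  B2 = {2, 4}  B3 = {3, 4}  B4 = {3, 7}  B5 = {0, 7}  B6 = {0, 5}  B7 = {5, 6}
Tree: B1–B2, B2–B3, B3–B4, B4–B5, B5–B6, B6–B7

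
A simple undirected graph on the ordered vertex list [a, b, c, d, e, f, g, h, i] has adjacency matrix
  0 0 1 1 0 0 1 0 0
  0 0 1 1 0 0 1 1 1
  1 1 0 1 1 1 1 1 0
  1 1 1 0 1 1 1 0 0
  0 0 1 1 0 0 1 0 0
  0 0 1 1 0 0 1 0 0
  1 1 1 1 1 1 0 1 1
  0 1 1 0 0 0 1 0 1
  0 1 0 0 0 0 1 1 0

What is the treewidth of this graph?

A width-3 tree decomposition is:
Bags: B1 = {a, c, d, g}  B2 = {b, c, d, g}  B3 = {c, d, e, g}  B4 = {c, d, f, g}  B5 = {b, c, g, h}  B6 = {b, g, h, i}
Tree: B1–B2, B2–B3, B3–B4, B2–B5, B5–B6
Every bag has size at most 4, so the width is 4 − 1 = 3 and tw(G) ≤ 3. For the lower bound, the 4 vertices {c, d, e, g} are pairwise adjacent, and any tree decomposition puts a clique entirely inside one bag — forcing width ≥ 3. Hence tw(G) = 3 exactly.

3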